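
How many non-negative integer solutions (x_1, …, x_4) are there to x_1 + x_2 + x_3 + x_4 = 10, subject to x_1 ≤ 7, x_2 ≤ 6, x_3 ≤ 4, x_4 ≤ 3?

By stars and bars, unrestricted non-negative solutions to x_1+…+x_4 = 10 number C(10+3,3) = 286.
Subtract solutions that violate a single cap (substitute x_i' = x_i − (cap_i+1)): x_1 ≥ 8 gives C(5,3) = 10; x_2 ≥ 7 gives C(6,3) = 20; x_3 ≥ 5 gives C(8,3) = 56; x_4 ≥ 4 gives C(9,3) = 84. Together 170.
Add back pairs where two caps are both exceeded: 0 + 0 + 0 + 0 + 0 + 4 = 4.
By inclusion–exclusion the count is 286 − 170 + 4 = 120.

120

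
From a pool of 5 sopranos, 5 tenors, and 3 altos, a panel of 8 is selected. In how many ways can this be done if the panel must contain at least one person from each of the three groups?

1240

Unrestricted: C(13,8) = 1287 ways to pick any 8 of the 13.
Selections missing a whole group: no sopranos → C(8,8) = 1; no tenors → C(8,8) = 1; no altos → C(10,8) = 45.
Add back selections omitting two groups (i.e. drawn from a single group): C(5,8) + C(5,8) + C(3,8) = 0.
By inclusion–exclusion: 1287 − 47 + 0 = 1240.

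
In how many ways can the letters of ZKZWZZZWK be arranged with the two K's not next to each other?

There are 9!/(5!·2!·2!) = 756 arrangements of ZKZWZZZWK in total.
Arrangements with the K's together: treat KK as one letter, giving (8)!/(5!·2!) = 168.
Subtracting, 756 − 168 = 588 arrangements keep the K's apart.

588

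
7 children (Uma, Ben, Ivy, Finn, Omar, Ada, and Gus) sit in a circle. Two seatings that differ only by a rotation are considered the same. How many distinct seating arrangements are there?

720

Around a circle, 7 distinct people have 7!/7 = (6)! = 720 rotationally distinct seatings.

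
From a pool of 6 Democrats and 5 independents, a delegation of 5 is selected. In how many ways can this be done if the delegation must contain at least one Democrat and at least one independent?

455

Unrestricted: C(11,5) = 462 ways to pick any 5 of the 11.
Selections missing a whole group: no Democrats → C(5,5) = 1; no independents → C(6,5) = 6.
Both groups omitted at once is impossible, so 462 − 7 = 455.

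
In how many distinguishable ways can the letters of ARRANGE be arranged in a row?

1260

The 7 letters of ARRANGE have repeats: A appearing twice and R appearing twice.
So there are 7! / (2!·2!) = 1260 distinguishable arrangements.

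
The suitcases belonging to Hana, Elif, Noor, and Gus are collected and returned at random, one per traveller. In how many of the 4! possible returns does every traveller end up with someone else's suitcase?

9

This is the derangement count D_4: permutations of 4 items with no fixed point.
By inclusion–exclusion this is Σ_{j=0}^{4} (−1)^j C(4,j)·(4−j)!.
Computing: 24 − 24 + 12 − 4 + 1 = 9.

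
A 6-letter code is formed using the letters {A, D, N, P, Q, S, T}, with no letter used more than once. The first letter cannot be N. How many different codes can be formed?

4320

The first letter has 7−1 = 6 choices (anything except N).
The remaining 5 letters are filled from the other 6 symbols without repetition: 6 × 5 × 4 × 3 × 2 = 720.
Total: 6 × 720 = 4320.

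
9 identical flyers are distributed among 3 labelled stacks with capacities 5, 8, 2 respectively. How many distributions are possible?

17

Ignoring the caps, the number of non-negative solutions to x_1+…+x_3 = 9 is C(11,2) = 55.
Subtract solutions that violate a single cap (substitute x_i' = x_i − (cap_i+1)): x_1 ≥ 6 gives C(5,2) = 10; x_2 ≥ 9 gives C(2,2) = 1; x_3 ≥ 3 gives C(8,2) = 28. Together 39.
Add back pairs where two caps are both exceeded: 0 + 1 + 0 = 1.
By inclusion–exclusion the count is 55 − 39 + 1 = 17.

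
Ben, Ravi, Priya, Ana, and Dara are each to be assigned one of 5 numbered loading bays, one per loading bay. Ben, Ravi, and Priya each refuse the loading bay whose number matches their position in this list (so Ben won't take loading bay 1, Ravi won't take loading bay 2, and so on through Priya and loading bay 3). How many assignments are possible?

64

Let Aᵢ (for i ∈ {1, 2, 3}) be the placements that put person i in their forbidden loading bay. Any j of these fix j positions, leaving (5−j)! ways to fill the rest, and there are C(3,j) ways to pick which j.
By inclusion–exclusion, the number of valid placements is Σ_{j=0}^{3} (−1)^j C(3,j)·(5−j)!.
Computing: 120 − 72 + 18 − 2 = 64.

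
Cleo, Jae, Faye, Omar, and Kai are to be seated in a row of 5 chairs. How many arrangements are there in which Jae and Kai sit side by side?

48

Place the 3 others and the Jae-Kai pair as 4 objects in a line; the pair has 2 internal arrangements.
That gives 2 × 4! = 2 × 24 = 48.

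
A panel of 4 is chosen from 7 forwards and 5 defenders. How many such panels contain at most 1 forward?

75

Split by how many forwards are chosen (0 through 1).
Sum: C(7,0)·C(5,4) + C(7,1)·C(5,3) = 5 + 70 = 75.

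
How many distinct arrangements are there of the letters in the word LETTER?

LETTER has 6 letters with E appearing twice and T appearing twice.
The number of distinct arrangements is 6!/(2!·2!) = 720/4 = 180.

180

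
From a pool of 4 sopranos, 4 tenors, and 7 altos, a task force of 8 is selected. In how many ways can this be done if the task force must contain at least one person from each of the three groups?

Unrestricted: C(15,8) = 6435 ways to pick any 8 of the 15.
Subtract selections that omit an entire group: no sopranos → C(11,8) = 165; no tenors → C(11,8) = 165; no altos → C(8,8) = 1.
Add back selections omitting two groups (i.e. drawn from a single group): C(4,8) + C(4,8) + C(7,8) = 0.
By inclusion–exclusion: 6435 − 331 + 0 = 6104.

6104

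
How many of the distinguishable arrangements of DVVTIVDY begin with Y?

420

With the first slot taken by Y, it remains to arrange the other 7 letters (DVVTIVD).
Those 7 letters have D appearing twice and V appearing 3 times, giving (7)!/(3!·2!) = 420.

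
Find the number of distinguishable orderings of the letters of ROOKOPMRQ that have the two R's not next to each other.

Total arrangements of ROOKOPMRQ: 9!/(3!·2!) = 30240.
Arrangements with the R's together: treat RR as one letter, giving (8)!/(3!) = 6720.
Subtracting, 30240 − 6720 = 23520 arrangements keep the R's apart.

23520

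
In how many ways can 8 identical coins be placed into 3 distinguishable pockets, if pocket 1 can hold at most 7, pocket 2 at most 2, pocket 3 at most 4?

14

Ignoring the caps, the number of non-negative solutions to x_1+…+x_3 = 8 is C(10,2) = 45.
Subtract solutions that violate a single cap (substitute x_i' = x_i − (cap_i+1)): x_1 ≥ 8 gives C(2,2) = 1; x_2 ≥ 3 gives C(7,2) = 21; x_3 ≥ 5 gives C(5,2) = 10. Together 32.
Add back pairs where two caps are both exceeded: 0 + 0 + 1 = 1.
By inclusion–exclusion the count is 45 − 32 + 1 = 14.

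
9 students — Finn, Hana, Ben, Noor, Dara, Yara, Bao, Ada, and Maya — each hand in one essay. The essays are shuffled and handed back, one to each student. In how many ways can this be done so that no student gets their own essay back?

133496

Let Aᵢ be the assignments in which student i gets their own essay. We want the size of the complement of A₁∪…∪A_9.
By inclusion–exclusion this is Σ_{j=0}^{9} (−1)^j C(9,j)·(9−j)!.
Computing: 362880 − 362880 + 181440 − 60480 + 15120 − 3024 + 504 − 72 + 9 − 1 = 133496.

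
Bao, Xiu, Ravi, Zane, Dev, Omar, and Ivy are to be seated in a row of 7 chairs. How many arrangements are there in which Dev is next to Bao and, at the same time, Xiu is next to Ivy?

Treat {Dev,Bao} as one block (2 orders) and {Xiu,Ivy} as another (2 orders).
That leaves 5 units to arrange: 2 × 2 × 5! = 4 × 120 = 480.

480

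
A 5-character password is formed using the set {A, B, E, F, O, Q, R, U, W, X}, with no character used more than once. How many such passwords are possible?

This is a permutation of 5 out of 10: P(10,5) = 10!/5!.
10 × 9 × 8 × 7 × 6 = 30240.

30240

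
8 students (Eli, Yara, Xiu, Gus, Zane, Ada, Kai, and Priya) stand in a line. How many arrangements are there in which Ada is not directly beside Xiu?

Of the 8! = 40320 arrangements, those with Ada and Xiu adjacent number 2 × 7! = 10080 (treat the pair as a block with 2 internal orders).
Complementary counting: 40320 − 10080 = 30240.

30240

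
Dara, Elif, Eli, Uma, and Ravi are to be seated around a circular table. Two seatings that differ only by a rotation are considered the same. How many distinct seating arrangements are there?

Around a circle, 5 distinct people have 5!/5 = (4)! = 24 rotationally distinct seatings.

24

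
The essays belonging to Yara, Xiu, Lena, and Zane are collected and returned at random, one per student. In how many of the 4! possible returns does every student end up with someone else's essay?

9

Count assignments avoiding every fixed point. For any j of the 4 students fixed to their own essay, the other 4−j can be arranged in (4−j)! ways.
By inclusion–exclusion this is Σ_{j=0}^{4} (−1)^j C(4,j)·(4−j)!.
Computing: 24 − 24 + 12 − 4 + 1 = 9.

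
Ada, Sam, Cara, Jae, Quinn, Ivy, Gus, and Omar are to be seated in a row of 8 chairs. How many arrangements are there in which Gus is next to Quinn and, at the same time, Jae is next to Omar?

2880

Treat {Gus,Quinn} as one block (2 orders) and {Jae,Omar} as another (2 orders).
That leaves 6 units to arrange: 2 × 2 × 6! = 4 × 720 = 2880.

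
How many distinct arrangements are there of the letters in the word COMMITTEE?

Letter multiplicities in COMMITTEE: C×1, E×2, I×1, M×2, O×1, T×2.
Dividing 9! = 362880 by 2!·2!·2! = 8 for the repeated letters gives 45360.

45360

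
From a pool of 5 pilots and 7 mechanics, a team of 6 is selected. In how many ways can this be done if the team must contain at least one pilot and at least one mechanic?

Total 6-person selections from all 12: C(12,6) = 924.
Subtract selections that omit an entire group: no pilots → C(7,6) = 7; no mechanics → C(5,6) = 0.
Both groups omitted at once is impossible, so 924 − 7 = 917.

917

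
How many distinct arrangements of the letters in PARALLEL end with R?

Fix R in the last position and arrange the remaining 7 letters.
Those 7 letters have A appearing twice and L appearing 3 times, giving (7)!/(3!·2!) = 420.

420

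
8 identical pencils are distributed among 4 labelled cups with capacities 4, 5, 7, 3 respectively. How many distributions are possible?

Ignoring the caps, the number of non-negative solutions to x_1+…+x_4 = 8 is C(11,3) = 165.
Subtract solutions that violate a single cap (substitute x_i' = x_i − (cap_i+1)): x_1 ≥ 5 gives C(6,3) = 20; x_2 ≥ 6 gives C(5,3) = 10; x_3 ≥ 8 gives C(3,3) = 1; x_4 ≥ 4 gives C(7,3) = 35. Together 66.
No two caps can be exceeded simultaneously, so the pair terms are all 0.
By inclusion–exclusion the count is 165 − 66 + 0 = 99.

99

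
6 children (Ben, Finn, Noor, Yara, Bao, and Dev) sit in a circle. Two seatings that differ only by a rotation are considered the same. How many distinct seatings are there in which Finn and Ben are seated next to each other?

Treat {Finn, Ben} as one unit (2 internal orders) and seat the resulting 5 units around the table: (4)! circular arrangements.
So 2 × (4)! = 2 × 24 = 48.

48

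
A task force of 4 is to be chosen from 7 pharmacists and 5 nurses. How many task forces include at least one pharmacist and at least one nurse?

Total 4-person selections from all 12: C(12,4) = 495.
Selections missing a whole group: no pharmacists → C(5,4) = 5; no nurses → C(7,4) = 35.
Both groups omitted at once is impossible, so 495 − 40 = 455.

455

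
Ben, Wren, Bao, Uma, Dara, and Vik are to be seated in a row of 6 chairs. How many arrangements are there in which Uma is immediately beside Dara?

240

Treat {Uma, Dara} as a single unit. There are 5 units to order, and the pair itself can be ordered 2 ways.
So the count is 2·(5)! = 240.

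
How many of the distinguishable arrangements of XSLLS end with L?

With the last slot taken by L, it remains to arrange the other 4 letters (XSLS).
Those 4 letters have S appearing twice, giving (4)!/(2!) = 12.

12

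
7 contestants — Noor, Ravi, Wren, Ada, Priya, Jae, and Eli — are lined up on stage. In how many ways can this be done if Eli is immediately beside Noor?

1440

Treat {Eli, Noor} as a single unit. There are 6 units to order, and the pair itself can be ordered 2 ways.
So the count is 2·(6)! = 1440.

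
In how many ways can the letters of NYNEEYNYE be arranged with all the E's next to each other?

Treat the 3 copies of E as a single block. The multiset to arrange is then {EEE, N, N, N, Y, Y, Y}, 7 items in all.
That gives (7)!/(3!·3!) = 140 arrangements.

140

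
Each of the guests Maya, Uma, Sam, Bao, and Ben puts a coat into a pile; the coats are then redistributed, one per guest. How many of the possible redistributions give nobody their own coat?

Count assignments avoiding every fixed point. For any j of the 5 guests fixed to their own coat, the other 5−j can be arranged in (5−j)! ways.
By inclusion–exclusion this is Σ_{j=0}^{5} (−1)^j C(5,j)·(5−j)!.
Computing: 120 − 120 + 60 − 20 + 5 − 1 = 44.

44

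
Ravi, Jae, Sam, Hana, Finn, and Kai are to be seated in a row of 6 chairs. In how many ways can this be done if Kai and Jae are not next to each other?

480

Of the 6! = 720 arrangements, those with Kai and Jae adjacent number 2 × 5! = 240 (treat the pair as a block with 2 internal orders).
Complementary counting: 720 − 240 = 480.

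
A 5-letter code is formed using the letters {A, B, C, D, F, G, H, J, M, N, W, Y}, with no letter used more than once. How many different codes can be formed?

This is a permutation of 5 out of 12: P(12,5) = 12!/7!.
12 × 11 × 10 × 9 × 8 = 95040.

95040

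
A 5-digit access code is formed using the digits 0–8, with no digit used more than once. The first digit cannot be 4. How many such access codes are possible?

13440

The first digit has 9−1 = 8 choices (anything except 4).
The remaining 4 digits are filled from the other 8 symbols without repetition: 8 × 7 × 6 × 5 = 1680.
Total: 8 × 1680 = 13440.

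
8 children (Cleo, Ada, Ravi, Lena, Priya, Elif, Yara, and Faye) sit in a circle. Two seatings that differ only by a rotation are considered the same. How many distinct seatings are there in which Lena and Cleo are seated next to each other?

Treat {Lena, Cleo} as one unit (2 internal orders) and seat the resulting 7 units around the table: (6)! circular arrangements.
So 2 × (6)! = 2 × 720 = 1440.

1440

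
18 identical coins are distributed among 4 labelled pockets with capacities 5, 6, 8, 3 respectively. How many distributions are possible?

34

Without the upper bounds there are C(21,3) = 1330 ways to split 18 among 4 pockets.
Subtract solutions that violate a single cap (substitute x_i' = x_i − (cap_i+1)): x_1 ≥ 6 gives C(15,3) = 455; x_2 ≥ 7 gives C(14,3) = 364; x_3 ≥ 9 gives C(12,3) = 220; x_4 ≥ 4 gives C(17,3) = 680. Together 1719.
Add back pairs where two caps are both exceeded: 56 + 20 + 165 + 10 + 120 + 56 = 427.
Subtract triples: 0 + 4 + 0 + 0 = 4.
By inclusion–exclusion the count is 1330 − 1719 + 427 − 4 = 34.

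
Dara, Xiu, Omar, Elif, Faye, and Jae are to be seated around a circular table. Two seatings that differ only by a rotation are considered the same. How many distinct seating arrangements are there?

120

Seat Dara anywhere (absorbing the rotational symmetry), then permute the other 5: (5)! = 120.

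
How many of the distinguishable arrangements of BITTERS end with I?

With the last slot taken by I, it remains to arrange the other 6 letters (BTTERS).
Those 6 letters have T appearing twice, giving (6)!/(2!) = 360.

360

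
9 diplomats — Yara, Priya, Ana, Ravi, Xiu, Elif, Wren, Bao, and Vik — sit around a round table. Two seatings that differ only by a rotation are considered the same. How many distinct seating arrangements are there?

Seat Yara anywhere (absorbing the rotational symmetry), then permute the other 8: (8)! = 40320.

40320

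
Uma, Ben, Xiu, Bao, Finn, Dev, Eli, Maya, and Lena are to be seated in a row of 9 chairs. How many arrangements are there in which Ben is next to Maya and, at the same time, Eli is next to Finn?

Treat {Ben,Maya} as one block (2 orders) and {Eli,Finn} as another (2 orders).
That leaves 7 units to arrange: 2 × 2 × 7! = 4 × 5040 = 20160.

20160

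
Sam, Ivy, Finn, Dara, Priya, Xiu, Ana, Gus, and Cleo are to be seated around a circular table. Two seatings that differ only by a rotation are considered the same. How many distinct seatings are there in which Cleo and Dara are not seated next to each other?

All circular seatings of 9 people number (8)! = 40320.
Seatings with Cleo beside Dara: treat them as a block with 2 internal orders, giving 2 × (7)! = 10080.
Subtracting, 40320 − 10080 = 30240.

30240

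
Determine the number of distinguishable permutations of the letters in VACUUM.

360

Letter multiplicities in VACUUM: A×1, C×1, M×1, U×2, V×1.
So there are 6! / (2!) = 360 distinguishable arrangements.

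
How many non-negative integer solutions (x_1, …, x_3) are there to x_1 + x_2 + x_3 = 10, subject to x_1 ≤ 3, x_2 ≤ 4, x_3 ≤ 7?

Ignoring the caps, the number of non-negative solutions to x_1+…+x_3 = 10 is C(12,2) = 66.
Subtract solutions that violate a single cap (substitute x_i' = x_i − (cap_i+1)): x_1 ≥ 4 gives C(8,2) = 28; x_2 ≥ 5 gives C(7,2) = 21; x_3 ≥ 8 gives C(4,2) = 6. Together 55.
Add back pairs where two caps are both exceeded: 3 + 0 + 0 = 3.
By inclusion–exclusion the count is 66 − 55 + 3 = 14.

14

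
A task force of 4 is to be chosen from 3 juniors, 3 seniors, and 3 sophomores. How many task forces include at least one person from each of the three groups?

81

With no constraint there are C(9,4) = 126 possible selections.
Subtract selections that omit an entire group: no juniors → C(6,4) = 15; no seniors → C(6,4) = 15; no sophomores → C(6,4) = 15.
Add back selections omitting two groups (i.e. drawn from a single group): C(3,4) + C(3,4) + C(3,4) = 0.
By inclusion–exclusion: 126 − 45 + 0 = 81.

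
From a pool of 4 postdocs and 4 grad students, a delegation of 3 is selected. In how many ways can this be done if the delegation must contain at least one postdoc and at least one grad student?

Unrestricted: C(8,3) = 56 ways to pick any 3 of the 8.
Subtract selections that omit an entire group: no postdocs → C(4,3) = 4; no grad students → C(4,3) = 4.
Both groups omitted at once is impossible, so 56 − 8 = 48.

48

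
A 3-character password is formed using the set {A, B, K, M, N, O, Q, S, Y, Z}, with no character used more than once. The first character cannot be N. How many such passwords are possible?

648

The first character has 10−1 = 9 choices (anything except N).
The remaining 2 characters are filled from the other 9 symbols without repetition: 9 × 8 = 72.
Total: 9 × 72 = 648.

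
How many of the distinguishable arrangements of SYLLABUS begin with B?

1260

Fix B in the first position and arrange the remaining 7 letters.
Those 7 letters have L appearing twice and S appearing twice, giving (7)!/(2!·2!) = 1260.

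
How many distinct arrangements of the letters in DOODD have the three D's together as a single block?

Treat the 3 copies of D as a single block. The multiset to arrange is then {DDD, O, O}, 3 items in all.
That gives (3)!/(2!) = 3 arrangements.

3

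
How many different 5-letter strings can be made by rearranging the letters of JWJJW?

The 5 letters of JWJJW have repeats: J appearing 3 times and W appearing twice.
The number of distinct arrangements is 5!/(3!·2!) = 120/12 = 10.

10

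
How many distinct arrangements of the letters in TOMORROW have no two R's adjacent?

2520

There are 8!/(3!·2!) = 3360 arrangements of TOMORROW in total.
Arrangements with the R's together: treat RR as one letter, giving (7)!/(3!) = 840.
Subtracting, 3360 − 840 = 2520 arrangements keep the R's apart.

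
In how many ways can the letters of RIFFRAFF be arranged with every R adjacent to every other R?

210

Treat the 2 copies of R as a single block. The multiset to arrange is then {RR, A, F, F, F, F, I}, 7 items in all.
That gives (7)!/(4!) = 210 arrangements.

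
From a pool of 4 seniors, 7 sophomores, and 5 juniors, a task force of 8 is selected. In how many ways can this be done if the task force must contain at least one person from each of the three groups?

With no constraint there are C(16,8) = 12870 possible selections.
Selections missing a whole group: no seniors → C(12,8) = 495; no sophomores → C(9,8) = 9; no juniors → C(11,8) = 165.
Add back selections omitting two groups (i.e. drawn from a single group): C(4,8) + C(7,8) + C(5,8) = 0.
By inclusion–exclusion: 12870 − 669 + 0 = 12201.

12201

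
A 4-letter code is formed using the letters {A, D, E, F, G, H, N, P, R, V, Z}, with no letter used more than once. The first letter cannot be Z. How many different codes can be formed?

The first letter has 11−1 = 10 choices (anything except Z).
The remaining 3 letters are filled from the other 10 symbols without repetition: 10 × 9 × 8 = 720.
Total: 10 × 720 = 7200.

7200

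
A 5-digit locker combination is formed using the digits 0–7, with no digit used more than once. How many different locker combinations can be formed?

6720

This is a permutation of 5 out of 8: P(8,5) = 8!/3!.
That product is 8 × 7 × 6 × 5 × 4 = 6720.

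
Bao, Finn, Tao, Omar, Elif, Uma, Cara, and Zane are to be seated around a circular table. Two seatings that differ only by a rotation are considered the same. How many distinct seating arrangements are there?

Around a circle, 8 distinct people have 8!/8 = (7)! = 5040 rotationally distinct seatings.

5040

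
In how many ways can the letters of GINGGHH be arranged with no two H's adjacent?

300

Total arrangements of GINGGHH: 7!/(3!·2!) = 420.
If the two H's are adjacent, glue them into one block, leaving 6 items to arrange: (6)!/(3!) = 120 ways.
Hence 420 − 120 = 300.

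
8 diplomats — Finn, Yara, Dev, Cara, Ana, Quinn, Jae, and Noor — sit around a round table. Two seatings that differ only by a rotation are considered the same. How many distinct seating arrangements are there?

Fix one person's seat to break rotational symmetry; the remaining 7 people can be arranged in (7)! = 5040 ways.

5040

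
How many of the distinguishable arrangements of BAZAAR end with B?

20

With the last slot taken by B, it remains to arrange the other 5 letters (AZAAR).
Those 5 letters have A appearing 3 times, giving (5)!/(3!) = 20.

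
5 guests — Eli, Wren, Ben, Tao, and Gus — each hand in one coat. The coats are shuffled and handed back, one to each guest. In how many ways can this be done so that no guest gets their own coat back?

44

This is the derangement count D_5: permutations of 5 items with no fixed point.
By inclusion–exclusion this is Σ_{j=0}^{5} (−1)^j C(5,j)·(5−j)!.
Computing: 120 − 120 + 60 − 20 + 5 − 1 = 44.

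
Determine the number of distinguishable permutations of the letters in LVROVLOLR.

The 9 letters of LVROVLOLR have repeats: L appearing 3 times, O appearing twice, R appearing twice, and V appearing twice.
The number of distinct arrangements is 9!/(3!·2!·2!·2!) = 362880/48 = 7560.

7560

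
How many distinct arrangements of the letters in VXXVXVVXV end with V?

Fix V in the last position and arrange the remaining 8 letters.
Those 8 letters have V appearing 4 times and X appearing 4 times, giving (8)!/(4!·4!) = 70.

70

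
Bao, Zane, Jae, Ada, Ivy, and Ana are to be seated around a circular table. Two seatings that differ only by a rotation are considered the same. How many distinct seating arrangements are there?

120

Fix one person's seat to break rotational symmetry; the remaining 5 people can be arranged in (5)! = 120 ways.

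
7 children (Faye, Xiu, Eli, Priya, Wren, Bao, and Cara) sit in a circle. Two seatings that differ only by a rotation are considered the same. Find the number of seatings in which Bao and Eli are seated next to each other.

240

Treat {Bao, Eli} as one unit (2 internal orders) and seat the resulting 6 units around the table: (5)! circular arrangements.
So 2 × (5)! = 2 × 120 = 240.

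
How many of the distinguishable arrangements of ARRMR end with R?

With the last slot taken by R, it remains to arrange the other 4 letters (ARMR).
Those 4 letters have R appearing twice, giving (4)!/(2!) = 12.

12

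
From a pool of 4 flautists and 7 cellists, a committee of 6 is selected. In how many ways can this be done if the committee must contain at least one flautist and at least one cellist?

455

Unrestricted: C(11,6) = 462 ways to pick any 6 of the 11.
Selections missing a whole group: no flautists → C(7,6) = 7; no cellists → C(4,6) = 0.
Both groups omitted at once is impossible, so 462 − 7 = 455.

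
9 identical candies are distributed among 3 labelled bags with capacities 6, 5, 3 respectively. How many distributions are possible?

Without the upper bounds there are C(11,2) = 55 ways to split 9 among 3 bags.
Subtract solutions that violate a single cap (substitute x_i' = x_i − (cap_i+1)): x_1 ≥ 7 gives C(4,2) = 6; x_2 ≥ 6 gives C(5,2) = 10; x_3 ≥ 4 gives C(7,2) = 21. Together 37.
No two caps can be exceeded simultaneously, so the pair terms are all 0.
By inclusion–exclusion the count is 55 − 37 + 0 = 18.

18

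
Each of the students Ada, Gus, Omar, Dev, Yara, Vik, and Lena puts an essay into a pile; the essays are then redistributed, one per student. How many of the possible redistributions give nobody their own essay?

1854

Let Aᵢ be the assignments in which student i gets their own essay. We want the size of the complement of A₁∪…∪A_7.
By inclusion–exclusion this is Σ_{j=0}^{7} (−1)^j C(7,j)·(7−j)!.
Computing: 5040 − 5040 + 2520 − 840 + 210 − 42 + 7 − 1 = 1854.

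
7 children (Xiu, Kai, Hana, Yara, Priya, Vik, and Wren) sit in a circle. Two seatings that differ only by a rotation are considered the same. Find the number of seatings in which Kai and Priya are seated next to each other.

240

Glue Kai and Priya into a block (2 internal orders). Seating 6 units around a circle gives (5)! arrangements.
So 2 × (5)! = 2 × 120 = 240.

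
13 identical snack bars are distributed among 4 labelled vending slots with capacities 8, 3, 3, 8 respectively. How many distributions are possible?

110

Ignoring the caps, the number of non-negative solutions to x_1+…+x_4 = 13 is C(16,3) = 560.
Subtract solutions that violate a single cap (substitute x_i' = x_i − (cap_i+1)): x_1 ≥ 9 gives C(7,3) = 35; x_2 ≥ 4 gives C(12,3) = 220; x_3 ≥ 4 gives C(12,3) = 220; x_4 ≥ 9 gives C(7,3) = 35. Together 510.
Add back pairs where two caps are both exceeded: 1 + 1 + 0 + 56 + 1 + 1 = 60.
By inclusion–exclusion the count is 560 − 510 + 60 = 110.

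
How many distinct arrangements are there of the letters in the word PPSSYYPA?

1680

The 8 letters of PPSSYYPA have repeats: P appearing 3 times, S appearing twice, and Y appearing twice.
The number of distinct arrangements is 8!/(3!·2!·2!) = 40320/24 = 1680.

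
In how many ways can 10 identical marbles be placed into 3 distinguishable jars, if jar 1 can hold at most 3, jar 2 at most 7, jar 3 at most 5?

18

Ignoring the caps, the number of non-negative solutions to x_1+…+x_3 = 10 is C(12,2) = 66.
Subtract solutions that violate a single cap (substitute x_i' = x_i − (cap_i+1)): x_1 ≥ 4 gives C(8,2) = 28; x_2 ≥ 8 gives C(4,2) = 6; x_3 ≥ 6 gives C(6,2) = 15. Together 49.
Add back pairs where two caps are both exceeded: 0 + 1 + 0 = 1.
By inclusion–exclusion the count is 66 − 49 + 1 = 18.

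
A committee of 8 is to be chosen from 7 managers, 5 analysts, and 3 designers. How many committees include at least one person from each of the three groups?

Unrestricted: C(15,8) = 6435 ways to pick any 8 of the 15.
Subtract selections that omit an entire group: no managers → C(8,8) = 1; no analysts → C(10,8) = 45; no designers → C(12,8) = 495.
Add back selections omitting two groups (i.e. drawn from a single group): C(7,8) + C(5,8) + C(3,8) = 0.
By inclusion–exclusion: 6435 − 541 + 0 = 5894.

5894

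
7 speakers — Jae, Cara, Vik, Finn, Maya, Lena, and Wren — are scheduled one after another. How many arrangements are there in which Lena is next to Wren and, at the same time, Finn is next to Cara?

480

Treat {Lena,Wren} as one block (2 orders) and {Finn,Cara} as another (2 orders).
That leaves 5 units to arrange: 2 × 2 × 5! = 4 × 120 = 480.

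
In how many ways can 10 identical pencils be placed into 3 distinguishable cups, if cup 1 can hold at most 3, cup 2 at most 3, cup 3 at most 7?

10

Without the upper bounds there are C(12,2) = 66 ways to split 10 among 3 cups.
Subtract solutions that violate a single cap (substitute x_i' = x_i − (cap_i+1)): x_1 ≥ 4 gives C(8,2) = 28; x_2 ≥ 4 gives C(8,2) = 28; x_3 ≥ 8 gives C(4,2) = 6. Together 62.
Add back pairs where two caps are both exceeded: 6 + 0 + 0 = 6.
By inclusion–exclusion the count is 66 − 62 + 6 = 10.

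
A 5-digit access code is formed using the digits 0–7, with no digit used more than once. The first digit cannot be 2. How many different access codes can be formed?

The first digit has 8−1 = 7 choices (anything except 2).
The remaining 4 digits are filled from the other 7 symbols without repetition: 7 × 6 × 5 × 4 = 840.
Total: 7 × 840 = 5880.

5880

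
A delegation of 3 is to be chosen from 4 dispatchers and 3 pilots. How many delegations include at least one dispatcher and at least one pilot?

Unrestricted: C(7,3) = 35 ways to pick any 3 of the 7.
Subtract selections that omit an entire group: no dispatchers → C(3,3) = 1; no pilots → C(4,3) = 4.
Both groups omitted at once is impossible, so 35 − 5 = 30.

30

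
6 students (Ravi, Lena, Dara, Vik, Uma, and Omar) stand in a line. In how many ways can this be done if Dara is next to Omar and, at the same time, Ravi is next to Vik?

Treat {Dara,Omar} as one block (2 orders) and {Ravi,Vik} as another (2 orders).
That leaves 4 units to arrange: 2 × 2 × 4! = 4 × 24 = 96.

96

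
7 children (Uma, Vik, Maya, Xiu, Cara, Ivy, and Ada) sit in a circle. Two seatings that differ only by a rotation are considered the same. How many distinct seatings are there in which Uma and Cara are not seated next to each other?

480

Without the restriction there are (6)! = 720 seatings.
Seatings with Uma beside Cara: treat them as a block with 2 internal orders, giving 2 × (5)! = 240.
Subtracting, 720 − 240 = 480.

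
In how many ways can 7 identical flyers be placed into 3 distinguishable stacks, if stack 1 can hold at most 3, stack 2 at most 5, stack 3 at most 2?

Without the upper bounds there are C(9,2) = 36 ways to split 7 among 3 stacks.
Subtract solutions that violate a single cap (substitute x_i' = x_i − (cap_i+1)): x_1 ≥ 4 gives C(5,2) = 10; x_2 ≥ 6 gives C(3,2) = 3; x_3 ≥ 3 gives C(6,2) = 15. Together 28.
Add back pairs where two caps are both exceeded: 0 + 1 + 0 = 1.
By inclusion–exclusion the count is 36 − 28 + 1 = 9.

9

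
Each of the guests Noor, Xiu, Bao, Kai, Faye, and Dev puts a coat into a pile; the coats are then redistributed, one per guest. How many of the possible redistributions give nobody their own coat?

265

This is the derangement count D_6: permutations of 6 items with no fixed point.
By inclusion–exclusion this is Σ_{j=0}^{6} (−1)^j C(6,j)·(6−j)!.
Computing: 720 − 720 + 360 − 120 + 30 − 6 + 1 = 265.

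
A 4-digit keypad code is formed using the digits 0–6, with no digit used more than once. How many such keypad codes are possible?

840

This is a permutation of 4 out of 7: P(7,4) = 7!/3!.
7 × 6 × 5 × 4 = 840.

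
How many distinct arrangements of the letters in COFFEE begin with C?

With the first slot taken by C, it remains to arrange the other 5 letters (OFFEE).
Those 5 letters have E appearing twice and F appearing twice, giving (5)!/(2!·2!) = 30.

30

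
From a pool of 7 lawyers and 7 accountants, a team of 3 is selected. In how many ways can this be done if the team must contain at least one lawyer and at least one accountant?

Total 3-person selections from all 14: C(14,3) = 364.
Subtract selections that omit an entire group: no lawyers → C(7,3) = 35; no accountants → C(7,3) = 35.
Both groups omitted at once is impossible, so 364 − 70 = 294.

294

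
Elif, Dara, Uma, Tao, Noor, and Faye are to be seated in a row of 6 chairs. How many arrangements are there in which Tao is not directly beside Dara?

480

Of the 6! = 720 arrangements, those with Tao and Dara adjacent number 2 × 5! = 240 (treat the pair as a block with 2 internal orders).
Complementary counting: 720 − 240 = 480.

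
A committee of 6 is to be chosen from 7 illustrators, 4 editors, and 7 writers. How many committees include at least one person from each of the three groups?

Unrestricted: C(18,6) = 18564 ways to pick any 6 of the 18.
Subtract selections that omit an entire group: no illustrators → C(11,6) = 462; no editors → C(14,6) = 3003; no writers → C(11,6) = 462.
Add back selections omitting two groups (i.e. drawn from a single group): C(7,6) + C(4,6) + C(7,6) = 14.
By inclusion–exclusion: 18564 − 3927 + 14 = 14651.

14651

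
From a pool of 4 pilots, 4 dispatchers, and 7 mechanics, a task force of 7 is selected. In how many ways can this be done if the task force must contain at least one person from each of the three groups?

Unrestricted: C(15,7) = 6435 ways to pick any 7 of the 15.
Subtract selections that omit an entire group: no pilots → C(11,7) = 330; no dispatchers → C(11,7) = 330; no mechanics → C(8,7) = 8.
Add back selections omitting two groups (i.e. drawn from a single group): C(4,7) + C(4,7) + C(7,7) = 1.
By inclusion–exclusion: 6435 − 668 + 1 = 5768.

5768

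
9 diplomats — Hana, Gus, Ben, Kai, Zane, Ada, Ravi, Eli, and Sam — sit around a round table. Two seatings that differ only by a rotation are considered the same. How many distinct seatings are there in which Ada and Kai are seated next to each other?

Treat {Ada, Kai} as one unit (2 internal orders) and seat the resulting 8 units around the table: (7)! circular arrangements.
So 2 × (7)! = 2 × 5040 = 10080.

10080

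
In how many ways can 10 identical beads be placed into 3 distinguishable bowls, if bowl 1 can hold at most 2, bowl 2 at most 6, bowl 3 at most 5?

By stars and bars, unrestricted non-negative solutions to x_1+…+x_3 = 10 number C(10+2,2) = 66.
Subtract solutions that violate a single cap (substitute x_i' = x_i − (cap_i+1)): x_1 ≥ 3 gives C(9,2) = 36; x_2 ≥ 7 gives C(5,2) = 10; x_3 ≥ 6 gives C(6,2) = 15. Together 61.
Add back pairs where two caps are both exceeded: 1 + 3 + 0 = 4.
By inclusion–exclusion the count is 66 − 61 + 4 = 9.

9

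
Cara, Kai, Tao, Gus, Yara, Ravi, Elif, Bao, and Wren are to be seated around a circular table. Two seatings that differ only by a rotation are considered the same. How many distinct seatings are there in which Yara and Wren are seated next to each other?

10080

Treat {Yara, Wren} as one unit (2 internal orders) and seat the resulting 8 units around the table: (7)! circular arrangements.
So 2 × (7)! = 2 × 5040 = 10080.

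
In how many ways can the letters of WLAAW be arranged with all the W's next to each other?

12

Treat the 2 copies of W as a single block. The multiset to arrange is then {WW, A, A, L}, 4 items in all.
That gives (4)!/(2!) = 12 arrangements.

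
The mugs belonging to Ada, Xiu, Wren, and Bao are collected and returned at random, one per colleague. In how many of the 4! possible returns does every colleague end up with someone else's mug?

9

This is the derangement count D_4: permutations of 4 items with no fixed point.
By inclusion–exclusion this is Σ_{j=0}^{4} (−1)^j C(4,j)·(4−j)!.
Computing: 24 − 24 + 12 − 4 + 1 = 9.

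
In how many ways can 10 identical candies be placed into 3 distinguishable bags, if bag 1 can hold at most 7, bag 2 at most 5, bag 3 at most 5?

By stars and bars, unrestricted non-negative solutions to x_1+…+x_3 = 10 number C(10+2,2) = 66.
Subtract solutions that violate a single cap (substitute x_i' = x_i − (cap_i+1)): x_1 ≥ 8 gives C(4,2) = 6; x_2 ≥ 6 gives C(6,2) = 15; x_3 ≥ 6 gives C(6,2) = 15. Together 36.
No two caps can be exceeded simultaneously, so the pair terms are all 0.
By inclusion–exclusion the count is 66 − 36 + 0 = 30.

30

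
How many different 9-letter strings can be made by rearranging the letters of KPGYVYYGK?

15120

KPGYVYYGK has 9 letters with G appearing twice, K appearing twice, and Y appearing 3 times.
Dividing 9! = 362880 by 3!·2!·2! = 24 for the repeated letters gives 15120.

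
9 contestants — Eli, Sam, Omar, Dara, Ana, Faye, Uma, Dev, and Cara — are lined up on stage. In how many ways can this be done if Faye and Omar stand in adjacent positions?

Treat {Faye, Omar} as a single unit. There are 8 units to order, and the pair itself can be ordered 2 ways.
So the count is 2·(8)! = 80640.

80640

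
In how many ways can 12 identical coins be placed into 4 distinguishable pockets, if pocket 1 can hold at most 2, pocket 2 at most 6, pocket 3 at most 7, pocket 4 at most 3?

Without the upper bounds there are C(15,3) = 455 ways to split 12 among 4 pockets.
Subtract solutions that violate a single cap (substitute x_i' = x_i − (cap_i+1)): x_1 ≥ 3 gives C(12,3) = 220; x_2 ≥ 7 gives C(8,3) = 56; x_3 ≥ 8 gives C(7,3) = 35; x_4 ≥ 4 gives C(11,3) = 165. Together 476.
Add back pairs where two caps are both exceeded: 10 + 4 + 56 + 0 + 4 + 1 = 75.
By inclusion–exclusion the count is 455 − 476 + 75 = 54.

54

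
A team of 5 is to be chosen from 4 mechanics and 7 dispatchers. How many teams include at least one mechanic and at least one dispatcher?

441

Total 5-person selections from all 11: C(11,5) = 462.
Selections missing a whole group: no mechanics → C(7,5) = 21; no dispatchers → C(4,5) = 0.
Both groups omitted at once is impossible, so 462 − 21 = 441.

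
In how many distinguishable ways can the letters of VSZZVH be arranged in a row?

180

The 6 letters of VSZZVH have repeats: V appearing twice and Z appearing twice.
The number of distinct arrangements is 6!/(2!·2!) = 720/4 = 180.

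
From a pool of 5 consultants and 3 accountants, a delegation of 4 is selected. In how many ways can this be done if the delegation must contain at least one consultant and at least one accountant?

Unrestricted: C(8,4) = 70 ways to pick any 4 of the 8.
Subtract selections that omit an entire group: no consultants → C(3,4) = 0; no accountants → C(5,4) = 5.
Both groups omitted at once is impossible, so 70 − 5 = 65.

65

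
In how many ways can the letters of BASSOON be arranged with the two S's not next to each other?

Total arrangements of BASSOON: 7!/(2!·2!) = 1260.
Arrangements with the S's together: treat SS as one letter, giving (6)!/(2!) = 360.
Subtracting, 1260 − 360 = 900 arrangements keep the S's apart.

900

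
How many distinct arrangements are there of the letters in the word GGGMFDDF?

Letter multiplicities in GGGMFDDF: D×2, F×2, G×3, M×1.
So there are 8! / (3!·2!·2!) = 1680 distinguishable arrangements.

1680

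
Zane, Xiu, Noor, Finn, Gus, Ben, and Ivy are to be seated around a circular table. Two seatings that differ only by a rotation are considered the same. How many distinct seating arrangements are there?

Around a circle, 7 distinct people have 7!/7 = (6)! = 720 rotationally distinct seatings.

720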